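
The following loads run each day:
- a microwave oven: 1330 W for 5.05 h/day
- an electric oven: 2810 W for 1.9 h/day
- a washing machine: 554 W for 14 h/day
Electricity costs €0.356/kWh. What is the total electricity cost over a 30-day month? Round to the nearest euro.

€212

microwave oven: 1330 W × 5.05 h × 30 d = 201,495 Wh = 201.5 kWh
electric oven: 2810 W × 1.9 h × 30 d = 160,170 Wh = 160.2 kWh
washing machine: 554 W × 14 h × 30 d = 232,680 Wh = 232.7 kWh
Total energy = 201.5 + 160.2 + 232.7 = 594.3 kWh
Cost = 594.3 kWh × €0.356 = €211.59 ≈ €212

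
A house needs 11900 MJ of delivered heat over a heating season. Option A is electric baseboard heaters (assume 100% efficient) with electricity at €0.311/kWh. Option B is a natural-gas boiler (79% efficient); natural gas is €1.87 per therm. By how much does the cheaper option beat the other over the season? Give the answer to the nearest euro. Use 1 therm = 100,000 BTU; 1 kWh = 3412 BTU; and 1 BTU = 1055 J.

Heat load = 11900 MJ = 11,900,000,000 J / 1055 = 11,279,621 BTU
Gas: input = 11,279,621 / 0.790 = 14,278,001 BTU = 142.8 therm → 142.8 × €1.87 = €267.00
Electric: 11,279,621 BTU / 3412 = 3,306 kWh → × €0.311 = €1,028.12
Difference = |€267.00 − €1,028.12| = €761.13 ≈ €761

€761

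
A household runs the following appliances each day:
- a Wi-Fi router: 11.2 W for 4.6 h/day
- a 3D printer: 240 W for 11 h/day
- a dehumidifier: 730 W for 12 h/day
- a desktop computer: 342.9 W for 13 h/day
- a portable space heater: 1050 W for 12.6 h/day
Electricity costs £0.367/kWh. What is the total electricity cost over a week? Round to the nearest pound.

£75

Wi-Fi router: 11.2 W × 4.6 h × 7 d = 361 Wh = 0.3606 kWh
3D printer: 240 W × 11 h × 7 d = 18,480 Wh = 18.48 kWh
dehumidifier: 730 W × 12 h × 7 d = 61,320 Wh = 61.32 kWh
desktop computer: 342.9 W × 13 h × 7 d = 31,204 Wh = 31.2 kWh
portable space heater: 1050 W × 12.6 h × 7 d = 92,610 Wh = 92.61 kWh
Total energy = 0.3606 + 18.48 + 61.32 + 31.2 + 92.61 = 204 kWh
Cost = 204 kWh × £0.367 = £74.86 ≈ £75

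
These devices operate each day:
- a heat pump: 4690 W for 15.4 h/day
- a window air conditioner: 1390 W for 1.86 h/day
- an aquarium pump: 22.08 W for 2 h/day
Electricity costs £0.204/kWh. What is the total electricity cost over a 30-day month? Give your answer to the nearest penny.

£458.12

heat pump: 4690 W × 15.4 h × 30 d = 2,166,780 Wh = 2,167 kWh
window air conditioner: 1390 W × 1.86 h × 30 d = 77,562 Wh = 77.56 kWh
aquarium pump: 22.08 W × 2 h × 30 d = 1,325 Wh = 1.325 kWh
Total energy = 2,167 + 77.56 + 1.325 = 2,246 kWh
Cost = 2,246 kWh × £0.204 = £458.12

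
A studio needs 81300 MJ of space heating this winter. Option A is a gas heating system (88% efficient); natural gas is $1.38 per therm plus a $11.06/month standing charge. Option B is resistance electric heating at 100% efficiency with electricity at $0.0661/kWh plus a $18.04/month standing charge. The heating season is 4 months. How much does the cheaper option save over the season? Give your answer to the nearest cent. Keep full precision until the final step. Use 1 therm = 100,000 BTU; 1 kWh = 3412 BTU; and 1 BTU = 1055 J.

Heat load = 81300 MJ = 81,300,000,000 J / 1055 = 77,061,611 BTU
Gas: input = 77,061,611 / 0.88 = 87,570,013 BTU = 875.7 therm → 875.7 × $1.38 = $1,208.47; + 4 × $11.06 standing = $1,252.71
Electric: 77,061,611 BTU / 3412 = 22,590 kWh → × $0.0661 = $1,492.90; + 4 × $18.04 standing = $1,565.06
Difference = |$1,252.71 − $1,565.06| = $312.35

$312.35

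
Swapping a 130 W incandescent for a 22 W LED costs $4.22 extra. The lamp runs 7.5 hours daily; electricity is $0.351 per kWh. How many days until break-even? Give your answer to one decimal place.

14.8 days

Power saved = 130 − 22 = 108 W
Daily energy saved = 108 W × 7.5 h = 810 Wh = 0.81 kWh
Daily savings = 0.81 × $0.351 = $0.2843
Payback = $4.22 / $0.2843 per day = 14.84 days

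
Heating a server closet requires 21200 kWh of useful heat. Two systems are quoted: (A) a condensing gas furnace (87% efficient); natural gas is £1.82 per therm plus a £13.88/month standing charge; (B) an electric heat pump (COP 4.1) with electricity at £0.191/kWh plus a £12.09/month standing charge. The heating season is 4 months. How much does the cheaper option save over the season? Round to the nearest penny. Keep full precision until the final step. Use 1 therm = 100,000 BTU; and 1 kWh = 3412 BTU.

Heat load = 21200 kWh × 3412 = 72,334,400 BTU
Gas: input = 72,334,400 / 0.87 = 83,142,989 BTU = 831.4 therm → 831.4 × £1.82 = £1,513.20; + 4 × £13.88 standing = £1,568.72
Heat pump: 72,334,400 BTU / 3412 = 21,200 kWh heat; / 4.1 = 5,171 kWh in → × £0.191 = £987.61; + 4 × £12.09 standing = £1,035.97
Difference = |£1,568.72 − £1,035.97| = £532.75

£532.75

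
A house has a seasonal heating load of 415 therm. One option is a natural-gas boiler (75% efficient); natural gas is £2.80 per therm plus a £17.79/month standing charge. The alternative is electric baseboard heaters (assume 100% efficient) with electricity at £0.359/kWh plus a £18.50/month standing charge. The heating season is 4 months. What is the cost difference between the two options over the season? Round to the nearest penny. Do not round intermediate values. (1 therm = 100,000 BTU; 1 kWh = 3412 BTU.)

Heat load = 415 therm × 100,000 = 41,500,000 BTU
Gas: input = 41,500,000 / 0.75 = 55,333,333 BTU = 553.3 therm → 553.3 × £2.80 = £1,549.33; + 4 × £17.79 standing = £1,620.49
Electric: 41,500,000 BTU / 3412 = 12,160 kWh → × £0.359 = £4,366.50; + 4 × £18.50 standing = £4,440.50
Difference = |£1,620.49 − £4,440.50| = £2,820.01

£2820.01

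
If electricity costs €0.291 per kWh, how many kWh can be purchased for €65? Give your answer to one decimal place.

€65 / €0.291 per kWh = 223.4 kWh

223.4 kWh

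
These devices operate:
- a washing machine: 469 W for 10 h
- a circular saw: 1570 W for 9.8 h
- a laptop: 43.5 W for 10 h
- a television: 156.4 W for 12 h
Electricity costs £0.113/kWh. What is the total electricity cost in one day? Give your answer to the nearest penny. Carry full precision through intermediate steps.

£2.53

washing machine: 469 W × 10 h = 4,690 Wh = 4.69 kWh
circular saw: 1570 W × 9.8 h = 15,386 Wh = 15.39 kWh
laptop: 43.5 W × 10 h = 435 Wh = 0.435 kWh
television: 156.4 W × 12 h = 1,877 Wh = 1.877 kWh
Total energy = 4.69 + 15.39 + 0.435 + 1.877 = 22.39 kWh
Cost = 22.39 kWh × £0.113 = £2.53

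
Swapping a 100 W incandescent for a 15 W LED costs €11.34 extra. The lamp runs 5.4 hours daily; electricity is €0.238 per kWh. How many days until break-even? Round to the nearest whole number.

Power saved = 100 − 15 = 85 W
Daily energy saved = 85 W × 5.4 h = 459 Wh = 0.459 kWh
Daily savings = 0.459 × €0.238 = €0.1092
Payback = €11.34 / €0.1092 per day = 103.8 days

104 days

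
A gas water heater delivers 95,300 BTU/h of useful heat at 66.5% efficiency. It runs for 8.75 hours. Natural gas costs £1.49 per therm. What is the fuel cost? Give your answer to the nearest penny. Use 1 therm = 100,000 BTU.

£18.68

Heat delivered = 95,300 BTU/h × 8.75 h = 833,875 BTU
Gas input = 833,875 / 0.665 = 1,253,947 BTU
= 1,253,947 / 100,000 = 12.54 therm
Cost = 12.54 × £1.49/therm = £18.68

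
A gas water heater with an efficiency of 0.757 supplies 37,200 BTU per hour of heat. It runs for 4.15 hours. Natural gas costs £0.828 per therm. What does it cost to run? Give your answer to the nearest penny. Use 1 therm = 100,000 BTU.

Heat delivered = 37,200 BTU/h × 4.15 h = 154,380 BTU
Gas input = 154,380 / 0.757 = 203,937 BTU
= 203,937 / 100,000 = 2.039 therm
Cost = 2.039 × £0.828/therm = £1.69

£1.69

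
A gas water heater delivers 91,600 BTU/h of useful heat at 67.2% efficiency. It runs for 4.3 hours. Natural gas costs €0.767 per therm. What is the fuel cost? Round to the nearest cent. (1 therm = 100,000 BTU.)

Heat delivered = 91,600 BTU/h × 4.3 h = 393,880 BTU
Gas input = 393,880 / 0.672 = 586,131 BTU
= 586,131 / 100,000 = 5.861 therm
Cost = 5.861 × €0.767/therm = €4.50

€4.50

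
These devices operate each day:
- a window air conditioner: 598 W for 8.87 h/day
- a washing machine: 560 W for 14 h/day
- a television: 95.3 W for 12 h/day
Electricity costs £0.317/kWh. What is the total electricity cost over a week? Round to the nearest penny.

window air conditioner: 598 W × 8.87 h × 7 d = 37,130 Wh = 37.13 kWh
washing machine: 560 W × 14 h × 7 d = 54,880 Wh = 54.88 kWh
television: 95.3 W × 12 h × 7 d = 8,005 Wh = 8.005 kWh
Total energy = 37.13 + 54.88 + 8.005 = 100 kWh
Cost = 100 kWh × £0.317 = £31.70

£31.70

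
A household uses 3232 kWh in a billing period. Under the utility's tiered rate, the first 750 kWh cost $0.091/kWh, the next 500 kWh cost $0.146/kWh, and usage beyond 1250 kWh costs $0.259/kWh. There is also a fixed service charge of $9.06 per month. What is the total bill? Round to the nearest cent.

First 750 kWh × $0.091 = $68.25
Next 500 kWh × $0.146 = $73.00
Remaining 1982 kWh × $0.259 = $513.34
Energy charge = $654.59; + service $9.06 = $663.65

$663.65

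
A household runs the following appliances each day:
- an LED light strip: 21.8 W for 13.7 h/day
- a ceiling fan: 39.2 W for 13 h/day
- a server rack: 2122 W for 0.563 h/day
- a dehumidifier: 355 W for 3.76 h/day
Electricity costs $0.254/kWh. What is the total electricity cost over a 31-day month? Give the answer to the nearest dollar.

LED light strip: 21.8 W × 13.7 h × 31 d = 9,258 Wh = 9.258 kWh
ceiling fan: 39.2 W × 13 h × 31 d = 15,798 Wh = 15.8 kWh
server rack: 2122 W × 0.563 h × 31 d = 37,035 Wh = 37.04 kWh
dehumidifier: 355 W × 3.76 h × 31 d = 41,379 Wh = 41.38 kWh
Total energy = 9.258 + 15.8 + 37.04 + 41.38 = 103.5 kWh
Cost = 103.5 kWh × $0.254 = $26.28 ≈ $26

$26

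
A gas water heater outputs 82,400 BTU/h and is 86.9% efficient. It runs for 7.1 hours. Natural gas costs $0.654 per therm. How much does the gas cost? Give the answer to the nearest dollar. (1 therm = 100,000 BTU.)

$4

Heat delivered = 82,400 BTU/h × 7.1 h = 585,040 BTU
Gas input = 585,040 / 0.869 = 673,234 BTU
= 673,234 / 100,000 = 6.732 therm
Cost = 6.732 × $0.654/therm = $4.40 ≈ $4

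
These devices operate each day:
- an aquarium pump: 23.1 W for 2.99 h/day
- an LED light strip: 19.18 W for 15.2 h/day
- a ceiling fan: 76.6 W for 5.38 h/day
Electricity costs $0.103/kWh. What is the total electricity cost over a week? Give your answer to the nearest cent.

$0.56

aquarium pump: 23.1 W × 2.99 h × 7 d = 483 Wh = 0.4835 kWh
LED light strip: 19.18 W × 15.2 h × 7 d = 2,041 Wh = 2.041 kWh
ceiling fan: 76.6 W × 5.38 h × 7 d = 2,885 Wh = 2.885 kWh
Total energy = 0.4835 + 2.041 + 2.885 = 5.409 kWh
Cost = 5.409 kWh × $0.103 = $0.56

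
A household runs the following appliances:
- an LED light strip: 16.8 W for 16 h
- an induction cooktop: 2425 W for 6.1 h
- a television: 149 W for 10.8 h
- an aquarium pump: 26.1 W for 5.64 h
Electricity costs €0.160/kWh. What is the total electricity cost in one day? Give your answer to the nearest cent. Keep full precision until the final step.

€2.69

LED light strip: 16.8 W × 16 h = 269 Wh = 0.2688 kWh
induction cooktop: 2425 W × 6.1 h = 14,792 Wh = 14.79 kWh
television: 149 W × 10.8 h = 1,609 Wh = 1.609 kWh
aquarium pump: 26.1 W × 5.64 h = 147 Wh = 0.1472 kWh
Total energy = 0.2688 + 14.79 + 1.609 + 0.1472 = 16.82 kWh
Cost = 16.82 kWh × €0.160 = €2.69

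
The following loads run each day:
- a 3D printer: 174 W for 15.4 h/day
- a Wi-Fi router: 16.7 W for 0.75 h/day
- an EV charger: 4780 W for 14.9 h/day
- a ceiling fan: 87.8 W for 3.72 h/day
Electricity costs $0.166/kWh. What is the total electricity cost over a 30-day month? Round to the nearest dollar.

$370

3D printer: 174 W × 15.4 h × 30 d = 80,388 Wh = 80.39 kWh
Wi-Fi router: 16.7 W × 0.75 h × 30 d = 376 Wh = 0.3757 kWh
EV charger: 4780 W × 14.9 h × 30 d = 2,136,660 Wh = 2,137 kWh
ceiling fan: 87.8 W × 3.72 h × 30 d = 9,798 Wh = 9.798 kWh
Total energy = 80.39 + 0.3757 + 2,137 + 9.798 = 2,227 kWh
Cost = 2,227 kWh × $0.166 = $369.72 ≈ $370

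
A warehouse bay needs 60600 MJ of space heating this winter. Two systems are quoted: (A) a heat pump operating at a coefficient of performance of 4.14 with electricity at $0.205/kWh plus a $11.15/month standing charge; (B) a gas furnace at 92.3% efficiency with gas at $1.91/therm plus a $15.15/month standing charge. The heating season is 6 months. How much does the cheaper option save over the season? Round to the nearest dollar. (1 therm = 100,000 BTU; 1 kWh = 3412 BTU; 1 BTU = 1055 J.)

$379

Heat load = 60600 MJ = 60,600,000,000 J / 1055 = 57,440,758 BTU
Gas: input = 57,440,758 / 0.923 = 62,232,674 BTU = 622.3 therm → 622.3 × $1.91 = $1,188.64; + 6 × $15.15 standing = $1,279.54
Heat pump: 57,440,758 BTU / 3412 = 16,830 kWh heat; / 4.14 = 4,066 kWh in → × $0.205 = $833.61; + 6 × $11.15 standing = $900.51
Difference = |$1,279.54 − $900.51| = $379.03 ≈ $379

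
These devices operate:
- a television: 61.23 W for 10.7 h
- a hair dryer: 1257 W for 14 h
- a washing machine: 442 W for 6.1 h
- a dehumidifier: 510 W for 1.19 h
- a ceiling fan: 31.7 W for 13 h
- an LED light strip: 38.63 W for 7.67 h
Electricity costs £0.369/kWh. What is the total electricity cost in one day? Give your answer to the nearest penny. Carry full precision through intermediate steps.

£8.22

television: 61.23 W × 10.7 h = 655 Wh = 0.6552 kWh
hair dryer: 1257 W × 14 h = 17,598 Wh = 17.6 kWh
washing machine: 442 W × 6.1 h = 2,696 Wh = 2.696 kWh
dehumidifier: 510 W × 1.19 h = 607 Wh = 0.6069 kWh
ceiling fan: 31.7 W × 13 h = 412 Wh = 0.4121 kWh
LED light strip: 38.63 W × 7.67 h = 296 Wh = 0.2963 kWh
Total energy = 0.6552 + 17.6 + 2.696 + 0.6069 + 0.4121 + 0.2963 = 22.26 kWh
Cost = 22.26 kWh × £0.369 = £8.22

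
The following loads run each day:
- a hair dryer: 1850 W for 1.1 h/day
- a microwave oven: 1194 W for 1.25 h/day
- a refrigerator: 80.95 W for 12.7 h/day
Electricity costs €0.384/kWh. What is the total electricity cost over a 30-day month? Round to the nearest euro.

€52

hair dryer: 1850 W × 1.1 h × 30 d = 61,050 Wh = 61.05 kWh
microwave oven: 1194 W × 1.25 h × 30 d = 44,775 Wh = 44.77 kWh
refrigerator: 80.95 W × 12.7 h × 30 d = 30,842 Wh = 30.84 kWh
Total energy = 61.05 + 44.77 + 30.84 = 136.7 kWh
Cost = 136.7 kWh × €0.384 = €52.48 ≈ €52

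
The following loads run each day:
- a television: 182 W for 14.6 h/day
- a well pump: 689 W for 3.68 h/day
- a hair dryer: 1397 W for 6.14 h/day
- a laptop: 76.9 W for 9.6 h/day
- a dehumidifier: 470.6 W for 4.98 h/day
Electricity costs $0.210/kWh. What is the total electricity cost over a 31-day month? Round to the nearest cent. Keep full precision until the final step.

$109.71

television: 182 W × 14.6 h × 31 d = 82,373 Wh = 82.37 kWh
well pump: 689 W × 3.68 h × 31 d = 78,601 Wh = 78.6 kWh
hair dryer: 1397 W × 6.14 h × 31 d = 265,905 Wh = 265.9 kWh
laptop: 76.9 W × 9.6 h × 31 d = 22,885 Wh = 22.89 kWh
dehumidifier: 470.6 W × 4.98 h × 31 d = 72,651 Wh = 72.65 kWh
Total energy = 82.37 + 78.6 + 265.9 + 22.89 + 72.65 = 522.4 kWh
Cost = 522.4 kWh × $0.210 = $109.71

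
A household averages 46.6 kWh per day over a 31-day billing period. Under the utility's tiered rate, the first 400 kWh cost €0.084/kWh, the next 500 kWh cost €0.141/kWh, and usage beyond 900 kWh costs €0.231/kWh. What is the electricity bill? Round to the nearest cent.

€229.90

Usage = 46.6 kWh/day × 31 days = 1444.6 kWh
First 400 kWh × €0.084 = €33.60
Next 500 kWh × €0.141 = €70.50
Remaining 544.6 kWh × €0.231 = €125.80
Total = €229.90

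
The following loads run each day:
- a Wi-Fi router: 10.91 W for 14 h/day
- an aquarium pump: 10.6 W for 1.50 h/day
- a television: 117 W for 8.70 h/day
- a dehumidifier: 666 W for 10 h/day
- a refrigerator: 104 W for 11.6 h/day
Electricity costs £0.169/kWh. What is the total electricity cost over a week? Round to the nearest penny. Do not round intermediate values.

Wi-Fi router: 10.91 W × 14 h × 7 d = 1,069 Wh = 1.069 kWh
aquarium pump: 10.6 W × 1.50 h × 7 d = 111 Wh = 0.1113 kWh
television: 117 W × 8.70 h × 7 d = 7,125 Wh = 7.125 kWh
dehumidifier: 666 W × 10 h × 7 d = 46,620 Wh = 46.62 kWh
refrigerator: 104 W × 11.6 h × 7 d = 8,445 Wh = 8.445 kWh
Total energy = 1.069 + 0.1113 + 7.125 + 46.62 + 8.445 = 63.37 kWh
Cost = 63.37 kWh × £0.169 = £10.71

£10.71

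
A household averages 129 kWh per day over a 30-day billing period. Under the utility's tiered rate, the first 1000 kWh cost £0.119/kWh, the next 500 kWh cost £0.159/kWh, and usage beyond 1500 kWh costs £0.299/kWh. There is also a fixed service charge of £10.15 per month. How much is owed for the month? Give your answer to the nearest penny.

Usage = 129 kWh/day × 30 days = 3870 kWh
First 1000 kWh × £0.119 = £119.00
Next 500 kWh × £0.159 = £79.50
Remaining 2370 kWh × £0.299 = £708.63
Energy charge = £907.13; + service £10.15 = £917.28

£917.28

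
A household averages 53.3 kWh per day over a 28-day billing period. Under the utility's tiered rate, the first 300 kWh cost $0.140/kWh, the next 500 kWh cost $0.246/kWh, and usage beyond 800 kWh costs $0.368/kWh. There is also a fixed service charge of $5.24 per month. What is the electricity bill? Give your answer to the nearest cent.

$425.04

Usage = 53.3 kWh/day × 28 days = 1492.4 kWh
First 300 kWh × $0.140 = $42.00
Next 500 kWh × $0.246 = $123.00
Remaining 692.4 kWh × $0.368 = $254.80
Energy charge = $419.80; + service $5.24 = $425.04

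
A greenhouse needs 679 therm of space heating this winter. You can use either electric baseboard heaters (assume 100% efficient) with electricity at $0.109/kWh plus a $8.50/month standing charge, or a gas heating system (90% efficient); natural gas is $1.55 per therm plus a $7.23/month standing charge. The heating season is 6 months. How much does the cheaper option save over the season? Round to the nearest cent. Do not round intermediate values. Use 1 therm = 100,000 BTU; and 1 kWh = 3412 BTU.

$1007.37

Heat load = 679 therm × 100,000 = 67,900,000 BTU
Gas: input = 67,900,000 / 0.90 = 75,444,444 BTU = 754.4 therm → 754.4 × $1.55 = $1,169.39; + 6 × $7.23 standing = $1,212.77
Electric: 67,900,000 BTU / 3412 = 19,900 kWh → × $0.109 = $2,169.14; + 6 × $8.50 standing = $2,220.14
Difference = |$1,212.77 − $2,220.14| = $1,007.37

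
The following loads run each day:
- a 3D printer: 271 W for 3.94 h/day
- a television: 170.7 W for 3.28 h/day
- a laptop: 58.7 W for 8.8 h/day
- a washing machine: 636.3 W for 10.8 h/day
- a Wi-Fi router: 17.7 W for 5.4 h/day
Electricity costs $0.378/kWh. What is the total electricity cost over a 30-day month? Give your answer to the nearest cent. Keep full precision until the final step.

$103.33

3D printer: 271 W × 3.94 h × 30 d = 32,032 Wh = 32.03 kWh
television: 170.7 W × 3.28 h × 30 d = 16,797 Wh = 16.8 kWh
laptop: 58.7 W × 8.8 h × 30 d = 15,497 Wh = 15.5 kWh
washing machine: 636.3 W × 10.8 h × 30 d = 206,161 Wh = 206.2 kWh
Wi-Fi router: 17.7 W × 5.4 h × 30 d = 2,867 Wh = 2.867 kWh
Total energy = 32.03 + 16.8 + 15.5 + 206.2 + 2.867 = 273.4 kWh
Cost = 273.4 kWh × $0.378 = $103.33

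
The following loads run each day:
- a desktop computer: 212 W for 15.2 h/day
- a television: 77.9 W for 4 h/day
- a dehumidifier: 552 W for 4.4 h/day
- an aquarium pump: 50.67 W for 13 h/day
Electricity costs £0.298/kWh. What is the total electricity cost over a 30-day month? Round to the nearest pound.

£59

desktop computer: 212 W × 15.2 h × 30 d = 96,672 Wh = 96.67 kWh
television: 77.9 W × 4 h × 30 d = 9,348 Wh = 9.348 kWh
dehumidifier: 552 W × 4.4 h × 30 d = 72,864 Wh = 72.86 kWh
aquarium pump: 50.67 W × 13 h × 30 d = 19,761 Wh = 19.76 kWh
Total energy = 96.67 + 9.348 + 72.86 + 19.76 = 198.6 kWh
Cost = 198.6 kWh × £0.298 = £59.20 ≈ £59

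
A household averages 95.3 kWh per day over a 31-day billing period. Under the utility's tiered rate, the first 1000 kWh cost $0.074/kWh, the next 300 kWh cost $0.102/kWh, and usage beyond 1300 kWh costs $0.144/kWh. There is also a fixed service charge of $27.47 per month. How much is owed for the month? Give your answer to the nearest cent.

Usage = 95.3 kWh/day × 31 days = 2954.3 kWh
First 1000 kWh × $0.074 = $74.00
Next 300 kWh × $0.102 = $30.60
Remaining 1654.3 kWh × $0.144 = $238.22
Energy charge = $342.82; + service $27.47 = $370.29

$370.29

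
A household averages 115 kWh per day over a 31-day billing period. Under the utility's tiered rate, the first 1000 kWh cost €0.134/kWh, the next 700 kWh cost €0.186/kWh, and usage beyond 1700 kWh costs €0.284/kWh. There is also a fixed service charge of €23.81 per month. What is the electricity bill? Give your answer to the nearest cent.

€817.67

Usage = 115 kWh/day × 31 days = 3565 kWh
First 1000 kWh × €0.134 = €134.00
Next 700 kWh × €0.186 = €130.20
Remaining 1865 kWh × €0.284 = €529.66
Energy charge = €793.86; + service €23.81 = €817.67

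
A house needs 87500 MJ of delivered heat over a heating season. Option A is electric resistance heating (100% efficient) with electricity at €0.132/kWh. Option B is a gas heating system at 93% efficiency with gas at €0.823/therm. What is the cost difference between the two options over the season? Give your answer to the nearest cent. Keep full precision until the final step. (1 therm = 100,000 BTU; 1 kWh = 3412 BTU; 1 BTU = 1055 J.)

€2474.68

Heat load = 87500 MJ = 87,500,000,000 J / 1055 = 82,938,389 BTU
Gas: input = 82,938,389 / 0.93 = 89,181,063 BTU = 891.8 therm → 891.8 × €0.823 = €733.96
Electric: 82,938,389 BTU / 3412 = 24,310 kWh → × €0.132 = €3,208.64
Difference = |€733.96 − €3,208.64| = €2,474.68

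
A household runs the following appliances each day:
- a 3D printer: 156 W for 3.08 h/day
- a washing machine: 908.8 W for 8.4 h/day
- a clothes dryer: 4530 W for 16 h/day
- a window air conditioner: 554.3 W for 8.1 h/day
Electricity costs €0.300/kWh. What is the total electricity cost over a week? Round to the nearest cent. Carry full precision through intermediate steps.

3D printer: 156 W × 3.08 h × 7 d = 3,363 Wh = 3.363 kWh
washing machine: 908.8 W × 8.4 h × 7 d = 53,437 Wh = 53.44 kWh
clothes dryer: 4530 W × 16 h × 7 d = 507,360 Wh = 507.4 kWh
window air conditioner: 554.3 W × 8.1 h × 7 d = 31,429 Wh = 31.43 kWh
Total energy = 3.363 + 53.44 + 507.4 + 31.43 = 595.6 kWh
Cost = 595.6 kWh × €0.300 = €178.68

€178.68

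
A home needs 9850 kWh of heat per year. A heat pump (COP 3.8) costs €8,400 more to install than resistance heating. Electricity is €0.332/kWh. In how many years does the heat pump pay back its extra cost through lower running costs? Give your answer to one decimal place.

Resistance: 9850 kWh × €0.332 = €3,270.20/yr
Heat pump: 9850 / 3.8 = 2592 kWh in → × €0.332 = €860.58/yr
Annual savings = €2,409.62
Payback = €8,400 / €2,409.62 = 3.49 years

3.5 years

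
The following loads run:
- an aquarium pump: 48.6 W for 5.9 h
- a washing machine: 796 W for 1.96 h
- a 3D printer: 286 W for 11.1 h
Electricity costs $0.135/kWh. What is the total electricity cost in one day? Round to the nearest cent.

aquarium pump: 48.6 W × 5.9 h = 287 Wh = 0.2867 kWh
washing machine: 796 W × 1.96 h = 1,560 Wh = 1.56 kWh
3D printer: 286 W × 11.1 h = 3,175 Wh = 3.175 kWh
Total energy = 0.2867 + 1.56 + 3.175 = 5.021 kWh
Cost = 5.021 kWh × $0.135 = $0.68

$0.68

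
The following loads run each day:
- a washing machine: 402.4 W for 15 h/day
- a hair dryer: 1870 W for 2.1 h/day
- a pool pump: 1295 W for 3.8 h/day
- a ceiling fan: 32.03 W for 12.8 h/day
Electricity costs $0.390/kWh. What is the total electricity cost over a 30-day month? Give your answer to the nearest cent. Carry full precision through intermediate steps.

$178.94

washing machine: 402.4 W × 15 h × 30 d = 181,080 Wh = 181.1 kWh
hair dryer: 1870 W × 2.1 h × 30 d = 117,810 Wh = 117.8 kWh
pool pump: 1295 W × 3.8 h × 30 d = 147,630 Wh = 147.6 kWh
ceiling fan: 32.03 W × 12.8 h × 30 d = 12,300 Wh = 12.3 kWh
Total energy = 181.1 + 117.8 + 147.6 + 12.3 = 458.8 kWh
Cost = 458.8 kWh × $0.390 = $178.94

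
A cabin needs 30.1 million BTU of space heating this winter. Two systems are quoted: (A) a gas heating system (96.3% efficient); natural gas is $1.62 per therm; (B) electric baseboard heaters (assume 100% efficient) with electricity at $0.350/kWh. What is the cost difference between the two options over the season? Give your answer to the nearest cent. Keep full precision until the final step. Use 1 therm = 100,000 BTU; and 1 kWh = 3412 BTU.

$2581.28

Heat load = 30.1 × 10⁶ BTU = 30,100,000 BTU
Gas: input = 30,100,000 / 0.963 = 31,256,490 BTU = 312.6 therm → 312.6 × $1.62 = $506.36
Electric: 30,100,000 BTU / 3412 = 8,822 kWh → × $0.350 = $3,087.63
Difference = |$506.36 − $3,087.63| = $2,581.28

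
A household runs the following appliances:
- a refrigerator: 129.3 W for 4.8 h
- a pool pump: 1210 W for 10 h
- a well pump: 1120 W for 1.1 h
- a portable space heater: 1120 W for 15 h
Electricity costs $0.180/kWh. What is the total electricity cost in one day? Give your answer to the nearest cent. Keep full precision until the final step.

$5.54

refrigerator: 129.3 W × 4.8 h = 621 Wh = 0.6206 kWh
pool pump: 1210 W × 10 h = 12,100 Wh = 12.1 kWh
well pump: 1120 W × 1.1 h = 1,232 Wh = 1.232 kWh
portable space heater: 1120 W × 15 h = 16,800 Wh = 16.8 kWh
Total energy = 0.6206 + 12.1 + 1.232 + 16.8 = 30.75 kWh
Cost = 30.75 kWh × $0.180 = $5.54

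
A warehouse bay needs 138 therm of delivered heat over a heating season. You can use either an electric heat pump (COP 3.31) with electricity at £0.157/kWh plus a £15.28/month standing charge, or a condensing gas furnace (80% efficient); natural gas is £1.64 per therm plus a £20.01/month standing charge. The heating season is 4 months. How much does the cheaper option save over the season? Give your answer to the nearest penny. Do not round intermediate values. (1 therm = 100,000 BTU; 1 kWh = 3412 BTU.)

Heat load = 138 therm × 100,000 = 13,800,000 BTU
Gas: input = 13,800,000 / 0.80 = 17,250,000 BTU = 172.5 therm → 172.5 × £1.64 = £282.90; + 4 × £20.01 standing = £362.94
Heat pump: 13,800,000 BTU / 3412 = 4,045 kWh heat; / 3.31 = 1,222 kWh in → × £0.157 = £191.84; + 4 × £15.28 standing = £252.96
Difference = |£362.94 − £252.96| = £109.98

£109.98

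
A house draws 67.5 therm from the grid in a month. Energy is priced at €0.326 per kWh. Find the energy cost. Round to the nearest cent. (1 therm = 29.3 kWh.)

€644.75

67.5 therm × (29.3 kWh/therm) = 1,978 kWh
Cost = 1,978 kWh × €0.326/kWh = €644.75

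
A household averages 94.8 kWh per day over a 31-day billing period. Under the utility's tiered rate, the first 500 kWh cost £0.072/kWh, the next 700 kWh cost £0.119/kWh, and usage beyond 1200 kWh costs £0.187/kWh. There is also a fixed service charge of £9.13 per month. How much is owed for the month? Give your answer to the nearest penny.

£453.59

Usage = 94.8 kWh/day × 31 days = 2938.8 kWh
First 500 kWh × £0.072 = £36.00
Next 700 kWh × £0.119 = £83.30
Remaining 1738.8 kWh × £0.187 = £325.16
Energy charge = £444.46; + service £9.13 = £453.59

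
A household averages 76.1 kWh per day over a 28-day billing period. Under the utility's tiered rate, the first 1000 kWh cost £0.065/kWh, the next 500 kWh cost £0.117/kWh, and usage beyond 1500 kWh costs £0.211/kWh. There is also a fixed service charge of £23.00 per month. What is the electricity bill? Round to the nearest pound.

Usage = 76.1 kWh/day × 28 days = 2130.8 kWh
First 1000 kWh × £0.065 = £65.00
Next 500 kWh × £0.117 = £58.50
Remaining 630.8 kWh × £0.211 = £133.10
Energy charge = £256.60; + service £23.00 = £279.60 ≈ £280

£280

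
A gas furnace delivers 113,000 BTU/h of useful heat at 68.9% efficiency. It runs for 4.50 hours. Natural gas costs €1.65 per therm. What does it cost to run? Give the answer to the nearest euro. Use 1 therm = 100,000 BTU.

Heat delivered = 113,000 BTU/h × 4.50 h = 508,500 BTU
Gas input = 508,500 / 0.689 = 738,026 BTU
= 738,026 / 100,000 = 7.38 therm
Cost = 7.38 × €1.65/therm = €12.18 ≈ €12

€12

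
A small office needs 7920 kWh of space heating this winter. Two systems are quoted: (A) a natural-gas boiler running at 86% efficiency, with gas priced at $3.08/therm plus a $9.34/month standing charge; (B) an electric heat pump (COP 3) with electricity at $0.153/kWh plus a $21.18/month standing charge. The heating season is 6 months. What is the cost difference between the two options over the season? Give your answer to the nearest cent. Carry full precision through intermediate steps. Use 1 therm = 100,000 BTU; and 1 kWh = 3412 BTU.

Heat load = 7920 kWh × 3412 = 27,023,040 BTU
Gas: input = 27,023,040 / 0.86 = 31,422,140 BTU = 314.2 therm → 314.2 × $3.08 = $967.80; + 6 × $9.34 standing = $1,023.84
Heat pump: 27,023,040 BTU / 3412 = 7,920 kWh heat; / 3 = 2,640 kWh in → × $0.153 = $403.92; + 6 × $21.18 standing = $531.00
Difference = |$1,023.84 − $531.00| = $492.84

$492.84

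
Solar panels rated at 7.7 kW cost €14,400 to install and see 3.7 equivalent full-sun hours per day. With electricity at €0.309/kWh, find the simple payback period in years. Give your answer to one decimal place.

4.5 years

Daily generation = 7.7 kW × 3.7 h = 28.49 kWh
Annual generation = 28.49 × 365 = 10399 kWh
Annual savings = 10399 × €0.309 = €3,213.24
Payback = €14,400 / €3,213.24 = 4.48 years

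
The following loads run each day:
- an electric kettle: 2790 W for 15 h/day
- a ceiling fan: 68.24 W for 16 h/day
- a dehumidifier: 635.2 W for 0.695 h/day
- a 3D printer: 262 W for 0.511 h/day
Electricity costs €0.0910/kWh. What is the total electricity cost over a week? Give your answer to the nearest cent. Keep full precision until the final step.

€27.72

electric kettle: 2790 W × 15 h × 7 d = 292,950 Wh = 292.9 kWh
ceiling fan: 68.24 W × 16 h × 7 d = 7,643 Wh = 7.643 kWh
dehumidifier: 635.2 W × 0.695 h × 7 d = 3,090 Wh = 3.09 kWh
3D printer: 262 W × 0.511 h × 7 d = 937 Wh = 0.9372 kWh
Total energy = 292.9 + 7.643 + 3.09 + 0.9372 = 304.6 kWh
Cost = 304.6 kWh × €0.0910 = €27.72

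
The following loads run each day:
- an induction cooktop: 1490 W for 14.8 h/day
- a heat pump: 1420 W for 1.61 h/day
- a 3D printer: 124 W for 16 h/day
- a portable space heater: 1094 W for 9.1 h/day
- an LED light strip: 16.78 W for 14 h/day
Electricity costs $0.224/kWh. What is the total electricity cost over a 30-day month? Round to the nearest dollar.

$245

induction cooktop: 1490 W × 14.8 h × 30 d = 661,560 Wh = 661.6 kWh
heat pump: 1420 W × 1.61 h × 30 d = 68,586 Wh = 68.59 kWh
3D printer: 124 W × 16 h × 30 d = 59,520 Wh = 59.52 kWh
portable space heater: 1094 W × 9.1 h × 30 d = 298,662 Wh = 298.7 kWh
LED light strip: 16.78 W × 14 h × 30 d = 7,048 Wh = 7.048 kWh
Total energy = 661.6 + 68.59 + 59.52 + 298.7 + 7.048 = 1,095 kWh
Cost = 1,095 kWh × $0.224 = $245.36 ≈ $245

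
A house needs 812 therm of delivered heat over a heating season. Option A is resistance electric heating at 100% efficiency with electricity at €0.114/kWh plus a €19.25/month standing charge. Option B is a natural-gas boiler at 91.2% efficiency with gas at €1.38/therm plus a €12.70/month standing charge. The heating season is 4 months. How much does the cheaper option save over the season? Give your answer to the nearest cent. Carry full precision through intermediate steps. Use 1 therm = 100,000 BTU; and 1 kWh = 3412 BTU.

€1510.53

Heat load = 812 therm × 100,000 = 81,200,000 BTU
Gas: input = 81,200,000 / 0.912 = 89,035,088 BTU = 890.4 therm → 890.4 × €1.38 = €1,228.68; + 4 × €12.70 standing = €1,279.48
Electric: 81,200,000 BTU / 3412 = 23,800 kWh → × €0.114 = €2,713.01; + 4 × €19.25 standing = €2,790.01
Difference = |€1,279.48 − €2,790.01| = €1,510.53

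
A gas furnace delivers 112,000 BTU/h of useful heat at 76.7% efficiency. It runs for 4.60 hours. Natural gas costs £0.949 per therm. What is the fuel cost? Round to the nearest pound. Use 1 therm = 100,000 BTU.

Heat delivered = 112,000 BTU/h × 4.60 h = 515,200 BTU
Gas input = 515,200 / 0.767 = 671,708 BTU
= 671,708 / 100,000 = 6.717 therm
Cost = 6.717 × £0.949/therm = £6.37 ≈ £6

£6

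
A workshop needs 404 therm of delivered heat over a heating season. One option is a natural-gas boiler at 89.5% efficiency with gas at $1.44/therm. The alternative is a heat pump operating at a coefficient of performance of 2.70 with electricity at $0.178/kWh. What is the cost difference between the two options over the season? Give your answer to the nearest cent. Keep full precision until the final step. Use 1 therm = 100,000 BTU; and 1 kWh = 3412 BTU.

Heat load = 404 therm × 100,000 = 40,400,000 BTU
Gas: input = 40,400,000 / 0.895 = 45,139,665 BTU = 451.4 therm → 451.4 × $1.44 = $650.01
Heat pump: 40,400,000 BTU / 3412 = 11,840 kWh heat; / 2.70 = 4,385 kWh in → × $0.178 = $780.60
Difference = |$650.01 − $780.60| = $130.59

$130.59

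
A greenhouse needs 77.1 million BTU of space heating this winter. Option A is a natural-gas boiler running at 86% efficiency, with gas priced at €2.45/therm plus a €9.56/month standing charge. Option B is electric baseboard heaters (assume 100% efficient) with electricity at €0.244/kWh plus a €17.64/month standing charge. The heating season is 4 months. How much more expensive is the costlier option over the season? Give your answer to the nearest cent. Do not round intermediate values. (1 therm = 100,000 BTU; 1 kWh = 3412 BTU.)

€3349.47

Heat load = 77.1 × 10⁶ BTU = 77,100,000 BTU
Gas: input = 77,100,000 / 0.86 = 89,651,163 BTU = 896.5 therm → 896.5 × €2.45 = €2,196.45; + 4 × €9.56 standing = €2,234.69
Electric: 77,100,000 BTU / 3412 = 22,600 kWh → × €0.244 = €5,513.60; + 4 × €17.64 standing = €5,584.16
Difference = |€2,234.69 − €5,584.16| = €3,349.47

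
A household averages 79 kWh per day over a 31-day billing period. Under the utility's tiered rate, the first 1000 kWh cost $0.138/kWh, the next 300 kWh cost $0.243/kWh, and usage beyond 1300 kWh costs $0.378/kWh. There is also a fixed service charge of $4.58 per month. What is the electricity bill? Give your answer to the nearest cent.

$649.80

Usage = 79 kWh/day × 31 days = 2449 kWh
First 1000 kWh × $0.138 = $138.00
Next 300 kWh × $0.243 = $72.90
Remaining 1149 kWh × $0.378 = $434.32
Energy charge = $645.22; + service $4.58 = $649.80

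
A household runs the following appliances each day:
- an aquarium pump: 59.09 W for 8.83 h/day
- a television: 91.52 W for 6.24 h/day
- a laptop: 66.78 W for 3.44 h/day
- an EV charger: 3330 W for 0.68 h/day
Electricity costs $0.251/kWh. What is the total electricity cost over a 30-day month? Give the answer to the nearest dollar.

$27

aquarium pump: 59.09 W × 8.83 h × 30 d = 15,653 Wh = 15.65 kWh
television: 91.52 W × 6.24 h × 30 d = 17,133 Wh = 17.13 kWh
laptop: 66.78 W × 3.44 h × 30 d = 6,892 Wh = 6.892 kWh
EV charger: 3330 W × 0.68 h × 30 d = 67,932 Wh = 67.93 kWh
Total energy = 15.65 + 17.13 + 6.892 + 67.93 = 107.6 kWh
Cost = 107.6 kWh × $0.251 = $27.01 ≈ $27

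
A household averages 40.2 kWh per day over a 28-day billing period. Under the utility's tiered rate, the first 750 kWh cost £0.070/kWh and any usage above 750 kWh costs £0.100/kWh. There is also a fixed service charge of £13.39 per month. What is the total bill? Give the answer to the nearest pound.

Usage = 40.2 kWh/day × 28 days = 1125.6 kWh
First 750 kWh × £0.070 = £52.50
Remaining 375.6 kWh × £0.100 = £37.56
Energy charge = £90.06; + service £13.39 = £103.45 ≈ £103

£103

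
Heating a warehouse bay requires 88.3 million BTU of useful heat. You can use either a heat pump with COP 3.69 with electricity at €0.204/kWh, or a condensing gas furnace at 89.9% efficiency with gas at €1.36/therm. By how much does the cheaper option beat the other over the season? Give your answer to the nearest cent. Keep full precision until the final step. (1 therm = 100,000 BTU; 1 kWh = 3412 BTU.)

€94.93

Heat load = 88.3 × 10⁶ BTU = 88,300,000 BTU
Gas: input = 88,300,000 / 0.899 = 98,220,245 BTU = 982.2 therm → 982.2 × €1.36 = €1,335.80
Heat pump: 88,300,000 BTU / 3412 = 25,880 kWh heat; / 3.69 = 7,013 kWh in → × €0.204 = €1,430.72
Difference = |€1,335.80 − €1,430.72| = €94.93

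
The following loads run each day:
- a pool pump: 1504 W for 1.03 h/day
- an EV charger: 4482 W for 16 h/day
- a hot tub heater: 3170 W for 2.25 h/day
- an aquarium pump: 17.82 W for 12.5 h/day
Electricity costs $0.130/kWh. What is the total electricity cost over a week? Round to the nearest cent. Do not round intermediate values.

pool pump: 1504 W × 1.03 h × 7 d = 10,844 Wh = 10.84 kWh
EV charger: 4482 W × 16 h × 7 d = 501,984 Wh = 502 kWh
hot tub heater: 3170 W × 2.25 h × 7 d = 49,928 Wh = 49.93 kWh
aquarium pump: 17.82 W × 12.5 h × 7 d = 1,559 Wh = 1.559 kWh
Total energy = 10.84 + 502 + 49.93 + 1.559 = 564.3 kWh
Cost = 564.3 kWh × $0.130 = $73.36

$73.36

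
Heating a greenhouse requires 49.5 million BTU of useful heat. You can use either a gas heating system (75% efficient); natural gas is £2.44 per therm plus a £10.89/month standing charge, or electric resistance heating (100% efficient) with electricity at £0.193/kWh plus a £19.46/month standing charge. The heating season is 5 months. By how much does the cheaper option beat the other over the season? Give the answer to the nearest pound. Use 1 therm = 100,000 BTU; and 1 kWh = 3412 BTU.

£1232

Heat load = 49.5 × 10⁶ BTU = 49,500,000 BTU
Gas: input = 49,500,000 / 0.75 = 66,000,000 BTU = 660 therm → 660 × £2.44 = £1,610.40; + 5 × £10.89 standing = £1,664.85
Electric: 49,500,000 BTU / 3412 = 14,510 kWh → × £0.193 = £2,799.97; + 5 × £19.46 standing = £2,897.27
Difference = |£1,664.85 − £2,897.27| = £1,232.42 ≈ £1232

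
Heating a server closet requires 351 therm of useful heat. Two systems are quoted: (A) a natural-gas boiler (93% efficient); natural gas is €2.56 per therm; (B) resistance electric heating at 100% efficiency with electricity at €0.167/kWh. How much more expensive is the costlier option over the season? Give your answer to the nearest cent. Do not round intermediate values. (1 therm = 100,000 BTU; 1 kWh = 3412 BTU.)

€751.77

Heat load = 351 therm × 100,000 = 35,100,000 BTU
Gas: input = 35,100,000 / 0.93 = 37,741,935 BTU = 377.4 therm → 377.4 × €2.56 = €966.19
Electric: 35,100,000 BTU / 3412 = 10,290 kWh → × €0.167 = €1,717.97
Difference = |€966.19 − €1,717.97| = €751.77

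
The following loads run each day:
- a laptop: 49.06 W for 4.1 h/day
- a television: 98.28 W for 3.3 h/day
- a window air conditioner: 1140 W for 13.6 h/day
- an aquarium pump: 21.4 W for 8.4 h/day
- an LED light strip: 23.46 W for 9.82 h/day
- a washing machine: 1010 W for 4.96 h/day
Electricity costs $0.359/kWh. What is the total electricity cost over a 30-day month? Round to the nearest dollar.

$231

laptop: 49.06 W × 4.1 h × 30 d = 6,034 Wh = 6.034 kWh
television: 98.28 W × 3.3 h × 30 d = 9,730 Wh = 9.73 kWh
window air conditioner: 1140 W × 13.6 h × 30 d = 465,120 Wh = 465.1 kWh
aquarium pump: 21.4 W × 8.4 h × 30 d = 5,393 Wh = 5.393 kWh
LED light strip: 23.46 W × 9.82 h × 30 d = 6,911 Wh = 6.911 kWh
washing machine: 1010 W × 4.96 h × 30 d = 150,288 Wh = 150.3 kWh
Total energy = 6.034 + 9.73 + 465.1 + 5.393 + 6.911 + 150.3 = 643.5 kWh
Cost = 643.5 kWh × $0.359 = $231.01 ≈ $231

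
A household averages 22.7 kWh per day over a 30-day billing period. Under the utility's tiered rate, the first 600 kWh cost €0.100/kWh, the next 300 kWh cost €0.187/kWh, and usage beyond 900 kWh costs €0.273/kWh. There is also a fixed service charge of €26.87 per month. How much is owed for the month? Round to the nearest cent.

€102.02

Usage = 22.7 kWh/day × 30 days = 681 kWh
First 600 kWh × €0.100 = €60.00
Next 81 kWh × €0.187 = €15.15
Remaining tier: 0 kWh (not reached)
Energy charge = €75.15; + service €26.87 = €102.02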